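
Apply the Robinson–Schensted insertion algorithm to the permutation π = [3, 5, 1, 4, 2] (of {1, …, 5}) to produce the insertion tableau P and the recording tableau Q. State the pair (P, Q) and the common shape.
P = [1, 2] / [3, 4] / [5];  Q = [1, 2] / [3, 4] / [5];  common shape = (2, 2, 1)

Row-insert the values π_1, π_2, … into P one at a time, bumping the leftmost entry strictly greater than the inserted value down to the next row. The recording tableau Q records, in position (i, j), the step at which that cell was added to P.
  Insert 3 (step 1): P = [3];  Q = [1]
  Insert 5 (step 2): P = [3, 5];  Q = [1, 2]
  Insert 1 (step 3): P = [1, 5] / [3];  Q = [1, 2] / [3]
  Insert 4 (step 4): P = [1, 4] / [3, 5];  Q = [1, 2] / [3, 4]
  Insert 2 (step 5): P = [1, 2] / [3, 4] / [5];  Q = [1, 2] / [3, 4] / [5]
Final shape: (2, 2, 1).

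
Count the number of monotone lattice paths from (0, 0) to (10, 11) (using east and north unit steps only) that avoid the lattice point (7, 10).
Number of paths = 274924

Total paths from (0, 0) to (10, 11): C(21, 10) = 352716. Paths through (7, 10): (paths (0, 0) → (7, 10)) × (paths (7, 10) → (10, 11)) = C(17, 7) · C(4, 3) = 19448 · 4 = 77792. Avoidance count = 352716 − 77792 = 274924.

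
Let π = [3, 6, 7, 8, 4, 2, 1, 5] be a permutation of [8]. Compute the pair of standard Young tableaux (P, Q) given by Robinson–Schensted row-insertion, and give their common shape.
P = [1, 4, 5, 8] / [2, 7] / [3] / [6];  Q = [1, 2, 3, 4] / [5, 8] / [6] / [7];  common shape = (4, 2, 1, 1)

Row-insert the values π_1, π_2, … into P one at a time, bumping the leftmost entry strictly greater than the inserted value down to the next row. The recording tableau Q records, in position (i, j), the step at which that cell was added to P.
  Insert 3 (step 1): P = [3];  Q = [1]
  Insert 6 (step 2): P = [3, 6];  Q = [1, 2]
  Insert 7 (step 3): P = [3, 6, 7];  Q = [1, 2, 3]
  Insert 8 (step 4): P = [3, 6, 7, 8];  Q = [1, 2, 3, 4]
  Insert 4 (step 5): P = [3, 4, 7, 8] / [6];  Q = [1, 2, 3, 4] / [5]
  Insert 2 (step 6): P = [2, 4, 7, 8] / [3] / [6];  Q = [1, 2, 3, 4] / [5] / [6]
  Insert 1 (step 7): P = [1, 4, 7, 8] / [2] / [3] / [6];  Q = [1, 2, 3, 4] / [5] / [6] / [7]
  Insert 5 (step 8): P = [1, 4, 5, 8] / [2, 7] / [3] / [6];  Q = [1, 2, 3, 4] / [5, 8] / [6] / [7]
Final shape: (4, 2, 1, 1).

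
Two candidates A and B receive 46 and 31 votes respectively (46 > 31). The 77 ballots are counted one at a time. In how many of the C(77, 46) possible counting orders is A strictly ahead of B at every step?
Strict-lead orderings = 625064902463937583200

Total orderings of the 77 votes with 46 for A: C(77, 46) = 3208666499314879593760. By the Bertrand ballot formula (Cycle Lemma / reflection principle), the number of orderings in which A is strictly ahead of B throughout is (p − q)/(p + q) · C(p + q, p) = (46 − 31)/(46 + 31) · 3208666499314879593760 = 625064902463937583200.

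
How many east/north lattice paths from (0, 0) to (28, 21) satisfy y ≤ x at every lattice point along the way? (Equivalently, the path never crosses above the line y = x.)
Number of paths = 10772391370048

By the reflection principle (André's argument), the number of monotone paths to (28, 21) with n ≤ m that never go above y = x is C(49, 28) − C(49, 29) = 39049918716424 − 28277527346376 = 10772391370048.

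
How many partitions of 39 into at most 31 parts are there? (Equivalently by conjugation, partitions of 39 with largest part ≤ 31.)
p(39, parts ≤ 31) = 31140

Use the recurrence p(n, m) = p(n, m−1) + p(n−m, m): either the largest part is < m (count p(n, m−1)) or the largest part is exactly m (remove one copy of m, count p(n−m, m)). With p(0, ·) = 1 this gives p(39, parts ≤ 31) = 31140. (By conjugating Young diagrams, this also counts partitions of 39 into at most 31 parts.)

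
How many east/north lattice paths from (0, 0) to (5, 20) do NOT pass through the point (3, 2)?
Number of paths = 51230

Total paths from (0, 0) to (5, 20): C(25, 5) = 53130. Paths through (3, 2): (paths (0, 0) → (3, 2)) × (paths (3, 2) → (5, 20)) = C(5, 3) · C(20, 2) = 10 · 190 = 1900. Avoidance count = 53130 − 1900 = 51230.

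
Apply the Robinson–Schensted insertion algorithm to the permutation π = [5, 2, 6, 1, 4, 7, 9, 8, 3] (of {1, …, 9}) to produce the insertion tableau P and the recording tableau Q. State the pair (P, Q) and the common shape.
P = [1, 3, 7, 8] / [2, 4, 9] / [5, 6];  Q = [1, 3, 6, 7] / [2, 5, 8] / [4, 9];  common shape = (4, 3, 2)

Row-insert the values π_1, π_2, … into P one at a time, bumping the leftmost entry strictly greater than the inserted value down to the next row. The recording tableau Q records, in position (i, j), the step at which that cell was added to P.
  Insert 5 (step 1): P = [5];  Q = [1]
  Insert 2 (step 2): P = [2] / [5];  Q = [1] / [2]
  Insert 6 (step 3): P = [2, 6] / [5];  Q = [1, 3] / [2]
  Insert 1 (step 4): P = [1, 6] / [2] / [5];  Q = [1, 3] / [2] / [4]
  Insert 4 (step 5): P = [1, 4] / [2, 6] / [5];  Q = [1, 3] / [2, 5] / [4]
  Insert 7 (step 6): P = [1, 4, 7] / [2, 6] / [5];  Q = [1, 3, 6] / [2, 5] / [4]
  Insert 9 (step 7): P = [1, 4, 7, 9] / [2, 6] / [5];  Q = [1, 3, 6, 7] / [2, 5] / [4]
  Insert 8 (step 8): P = [1, 4, 7, 8] / [2, 6, 9] / [5];  Q = [1, 3, 6, 7] / [2, 5, 8] / [4]
  Insert 3 (step 9): P = [1, 3, 7, 8] / [2, 4, 9] / [5, 6];  Q = [1, 3, 6, 7] / [2, 5, 8] / [4, 9]
Final shape: (4, 3, 2).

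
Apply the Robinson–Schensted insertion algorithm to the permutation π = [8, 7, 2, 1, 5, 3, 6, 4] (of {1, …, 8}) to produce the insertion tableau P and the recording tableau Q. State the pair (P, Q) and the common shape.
P = [1, 3, 4] / [2, 5, 6] / [7] / [8];  Q = [1, 5, 7] / [2, 6, 8] / [3] / [4];  common shape = (3, 3, 1, 1)

Row-insert the values π_1, π_2, … into P one at a time, bumping the leftmost entry strictly greater than the inserted value down to the next row. The recording tableau Q records, in position (i, j), the step at which that cell was added to P.
  Insert 8 (step 1): P = [8];  Q = [1]
  Insert 7 (step 2): P = [7] / [8];  Q = [1] / [2]
  Insert 2 (step 3): P = [2] / [7] / [8];  Q = [1] / [2] / [3]
  Insert 1 (step 4): P = [1] / [2] / [7] / [8];  Q = [1] / [2] / [3] / [4]
  Insert 5 (step 5): P = [1, 5] / [2] / [7] / [8];  Q = [1, 5] / [2] / [3] / [4]
  Insert 3 (step 6): P = [1, 3] / [2, 5] / [7] / [8];  Q = [1, 5] / [2, 6] / [3] / [4]
  Insert 6 (step 7): P = [1, 3, 6] / [2, 5] / [7] / [8];  Q = [1, 5, 7] / [2, 6] / [3] / [4]
  Insert 4 (step 8): P = [1, 3, 4] / [2, 5, 6] / [7] / [8];  Q = [1, 5, 7] / [2, 6, 8] / [3] / [4]
Final shape: (3, 3, 1, 1).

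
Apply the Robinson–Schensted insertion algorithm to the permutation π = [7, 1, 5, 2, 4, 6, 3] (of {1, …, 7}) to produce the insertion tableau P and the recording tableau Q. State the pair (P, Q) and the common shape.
P = [1, 2, 3, 6] / [4] / [5] / [7];  Q = [1, 3, 5, 6] / [2] / [4] / [7];  common shape = (4, 1, 1, 1)

Row-insert the values π_1, π_2, … into P one at a time, bumping the leftmost entry strictly greater than the inserted value down to the next row. The recording tableau Q records, in position (i, j), the step at which that cell was added to P.
  Insert 7 (step 1): P = [7];  Q = [1]
  Insert 1 (step 2): P = [1] / [7];  Q = [1] / [2]
  Insert 5 (step 3): P = [1, 5] / [7];  Q = [1, 3] / [2]
  Insert 2 (step 4): P = [1, 2] / [5] / [7];  Q = [1, 3] / [2] / [4]
  Insert 4 (step 5): P = [1, 2, 4] / [5] / [7];  Q = [1, 3, 5] / [2] / [4]
  Insert 6 (step 6): P = [1, 2, 4, 6] / [5] / [7];  Q = [1, 3, 5, 6] / [2] / [4]
  Insert 3 (step 7): P = [1, 2, 3, 6] / [4] / [5] / [7];  Q = [1, 3, 5, 6] / [2] / [4] / [7]
Final shape: (4, 1, 1, 1).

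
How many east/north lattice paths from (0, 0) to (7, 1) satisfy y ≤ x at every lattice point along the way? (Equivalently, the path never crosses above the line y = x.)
Number of paths = 7

By the reflection principle (André's argument), the number of monotone paths to (7, 1) with n ≤ m that never go above y = x is C(8, 7) − C(8, 8) = 8 − 1 = 7.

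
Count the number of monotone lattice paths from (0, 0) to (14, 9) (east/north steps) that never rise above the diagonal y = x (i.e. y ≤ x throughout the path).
Number of paths = 326876

By the reflection principle (André's argument), the number of monotone paths to (14, 9) with n ≤ m that never go above y = x is C(23, 14) − C(23, 15) = 817190 − 490314 = 326876.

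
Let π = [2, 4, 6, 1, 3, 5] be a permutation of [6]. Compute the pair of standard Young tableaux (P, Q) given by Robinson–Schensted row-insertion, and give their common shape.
P = [1, 3, 5] / [2, 4, 6];  Q = [1, 2, 3] / [4, 5, 6];  common shape = (3, 3)

Row-insert the values π_1, π_2, … into P one at a time, bumping the leftmost entry strictly greater than the inserted value down to the next row. The recording tableau Q records, in position (i, j), the step at which that cell was added to P.
  Insert 2 (step 1): P = [2];  Q = [1]
  Insert 4 (step 2): P = [2, 4];  Q = [1, 2]
  Insert 6 (step 3): P = [2, 4, 6];  Q = [1, 2, 3]
  Insert 1 (step 4): P = [1, 4, 6] / [2];  Q = [1, 2, 3] / [4]
  Insert 3 (step 5): P = [1, 3, 6] / [2, 4];  Q = [1, 2, 3] / [4, 5]
  Insert 5 (step 6): P = [1, 3, 5] / [2, 4, 6];  Q = [1, 2, 3] / [4, 5, 6]
Final shape: (3, 3).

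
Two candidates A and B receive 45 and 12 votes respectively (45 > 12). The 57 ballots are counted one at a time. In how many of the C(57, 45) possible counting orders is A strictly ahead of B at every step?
Strict-lead orderings = 409481092020

Total orderings of the 57 votes with 45 for A: C(57, 45) = 707285522580. By the Bertrand ballot formula (Cycle Lemma / reflection principle), the number of orderings in which A is strictly ahead of B throughout is (p − q)/(p + q) · C(p + q, p) = (45 − 12)/(45 + 12) · 707285522580 = 409481092020.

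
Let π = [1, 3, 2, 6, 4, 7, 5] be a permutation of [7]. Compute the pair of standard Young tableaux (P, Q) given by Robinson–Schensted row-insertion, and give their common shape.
P = [1, 2, 4, 5] / [3, 6, 7];  Q = [1, 2, 4, 6] / [3, 5, 7];  common shape = (4, 3)

Row-insert the values π_1, π_2, … into P one at a time, bumping the leftmost entry strictly greater than the inserted value down to the next row. The recording tableau Q records, in position (i, j), the step at which that cell was added to P.
  Insert 1 (step 1): P = [1];  Q = [1]
  Insert 3 (step 2): P = [1, 3];  Q = [1, 2]
  Insert 2 (step 3): P = [1, 2] / [3];  Q = [1, 2] / [3]
  Insert 6 (step 4): P = [1, 2, 6] / [3];  Q = [1, 2, 4] / [3]
  Insert 4 (step 5): P = [1, 2, 4] / [3, 6];  Q = [1, 2, 4] / [3, 5]
  Insert 7 (step 6): P = [1, 2, 4, 7] / [3, 6];  Q = [1, 2, 4, 6] / [3, 5]
  Insert 5 (step 7): P = [1, 2, 4, 5] / [3, 6, 7];  Q = [1, 2, 4, 6] / [3, 5, 7]
Final shape: (4, 3).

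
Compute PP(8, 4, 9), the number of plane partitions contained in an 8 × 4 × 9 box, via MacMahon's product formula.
PP(8, 4, 9) = 151561524301616

Evaluate the triple product over i = 1..8, j = 1..4, k = 1..9. The factors are (2/1) · (3/2) · (4/3) · (5/4) · (6/5) · (7/6) · (8/7) · (9/8) · … (288 factors total). The numerators and denominators telescope so the product is an integer; carrying out the multiplication exactly gives PP(8, 4, 9) = 151561524301616.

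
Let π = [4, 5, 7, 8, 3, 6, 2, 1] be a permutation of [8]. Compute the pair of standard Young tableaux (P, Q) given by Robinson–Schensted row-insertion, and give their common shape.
P = [1, 5, 6, 8] / [2, 7] / [3] / [4];  Q = [1, 2, 3, 4] / [5, 6] / [7] / [8];  common shape = (4, 2, 1, 1)

Row-insert the values π_1, π_2, … into P one at a time, bumping the leftmost entry strictly greater than the inserted value down to the next row. The recording tableau Q records, in position (i, j), the step at which that cell was added to P.
  Insert 4 (step 1): P = [4];  Q = [1]
  Insert 5 (step 2): P = [4, 5];  Q = [1, 2]
  Insert 7 (step 3): P = [4, 5, 7];  Q = [1, 2, 3]
  Insert 8 (step 4): P = [4, 5, 7, 8];  Q = [1, 2, 3, 4]
  Insert 3 (step 5): P = [3, 5, 7, 8] / [4];  Q = [1, 2, 3, 4] / [5]
  Insert 6 (step 6): P = [3, 5, 6, 8] / [4, 7];  Q = [1, 2, 3, 4] / [5, 6]
  Insert 2 (step 7): P = [2, 5, 6, 8] / [3, 7] / [4];  Q = [1, 2, 3, 4] / [5, 6] / [7]
  Insert 1 (step 8): P = [1, 5, 6, 8] / [2, 7] / [3] / [4];  Q = [1, 2, 3, 4] / [5, 6] / [7] / [8]
Final shape: (4, 2, 1, 1).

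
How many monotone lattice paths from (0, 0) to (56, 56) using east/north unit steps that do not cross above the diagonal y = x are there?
C_56 = 6852456927844873497549658464312

These NE paths below the diagonal are counted by the Catalan number C_n = (1/(n + 1)) · C(2n, n). For n = 56: C_56 = (1/57) · C(112, 56) = 390590044887157789360330532465784/57 = 6852456927844873497549658464312.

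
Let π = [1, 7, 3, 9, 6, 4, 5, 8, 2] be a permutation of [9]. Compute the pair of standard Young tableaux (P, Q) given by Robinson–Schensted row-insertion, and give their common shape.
P = [1, 2, 4, 5, 8] / [3, 9] / [6] / [7];  Q = [1, 2, 4, 7, 8] / [3, 5] / [6] / [9];  common shape = (5, 2, 1, 1)

Row-insert the values π_1, π_2, … into P one at a time, bumping the leftmost entry strictly greater than the inserted value down to the next row. The recording tableau Q records, in position (i, j), the step at which that cell was added to P.
  Insert 1 (step 1): P = [1];  Q = [1]
  Insert 7 (step 2): P = [1, 7];  Q = [1, 2]
  Insert 3 (step 3): P = [1, 3] / [7];  Q = [1, 2] / [3]
  Insert 9 (step 4): P = [1, 3, 9] / [7];  Q = [1, 2, 4] / [3]
  Insert 6 (step 5): P = [1, 3, 6] / [7, 9];  Q = [1, 2, 4] / [3, 5]
  Insert 4 (step 6): P = [1, 3, 4] / [6, 9] / [7];  Q = [1, 2, 4] / [3, 5] / [6]
  Insert 5 (step 7): P = [1, 3, 4, 5] / [6, 9] / [7];  Q = [1, 2, 4, 7] / [3, 5] / [6]
  Insert 8 (step 8): P = [1, 3, 4, 5, 8] / [6, 9] / [7];  Q = [1, 2, 4, 7, 8] / [3, 5] / [6]
  Insert 2 (step 9): P = [1, 2, 4, 5, 8] / [3, 9] / [6] / [7];  Q = [1, 2, 4, 7, 8] / [3, 5] / [6] / [9]
Final shape: (5, 2, 1, 1).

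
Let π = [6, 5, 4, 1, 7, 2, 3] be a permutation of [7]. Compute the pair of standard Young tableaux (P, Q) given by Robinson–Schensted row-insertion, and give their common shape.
P = [1, 2, 3] / [4, 7] / [5] / [6];  Q = [1, 5, 7] / [2, 6] / [3] / [4];  common shape = (3, 2, 1, 1)

Row-insert the values π_1, π_2, … into P one at a time, bumping the leftmost entry strictly greater than the inserted value down to the next row. The recording tableau Q records, in position (i, j), the step at which that cell was added to P.
  Insert 6 (step 1): P = [6];  Q = [1]
  Insert 5 (step 2): P = [5] / [6];  Q = [1] / [2]
  Insert 4 (step 3): P = [4] / [5] / [6];  Q = [1] / [2] / [3]
  Insert 1 (step 4): P = [1] / [4] / [5] / [6];  Q = [1] / [2] / [3] / [4]
  Insert 7 (step 5): P = [1, 7] / [4] / [5] / [6];  Q = [1, 5] / [2] / [3] / [4]
  Insert 2 (step 6): P = [1, 2] / [4, 7] / [5] / [6];  Q = [1, 5] / [2, 6] / [3] / [4]
  Insert 3 (step 7): P = [1, 2, 3] / [4, 7] / [5] / [6];  Q = [1, 5, 7] / [2, 6] / [3] / [4]
Final shape: (3, 2, 1, 1).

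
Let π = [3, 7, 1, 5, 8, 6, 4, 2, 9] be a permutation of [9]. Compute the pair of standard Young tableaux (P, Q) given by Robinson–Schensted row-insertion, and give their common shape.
P = [1, 2, 6, 9] / [3, 4, 8] / [5] / [7];  Q = [1, 2, 5, 9] / [3, 4, 6] / [7] / [8];  common shape = (4, 3, 1, 1)

Row-insert the values π_1, π_2, … into P one at a time, bumping the leftmost entry strictly greater than the inserted value down to the next row. The recording tableau Q records, in position (i, j), the step at which that cell was added to P.
  Insert 3 (step 1): P = [3];  Q = [1]
  Insert 7 (step 2): P = [3, 7];  Q = [1, 2]
  Insert 1 (step 3): P = [1, 7] / [3];  Q = [1, 2] / [3]
  Insert 5 (step 4): P = [1, 5] / [3, 7];  Q = [1, 2] / [3, 4]
  Insert 8 (step 5): P = [1, 5, 8] / [3, 7];  Q = [1, 2, 5] / [3, 4]
  Insert 6 (step 6): P = [1, 5, 6] / [3, 7, 8];  Q = [1, 2, 5] / [3, 4, 6]
  Insert 4 (step 7): P = [1, 4, 6] / [3, 5, 8] / [7];  Q = [1, 2, 5] / [3, 4, 6] / [7]
  Insert 2 (step 8): P = [1, 2, 6] / [3, 4, 8] / [5] / [7];  Q = [1, 2, 5] / [3, 4, 6] / [7] / [8]
  Insert 9 (step 9): P = [1, 2, 6, 9] / [3, 4, 8] / [5] / [7];  Q = [1, 2, 5, 9] / [3, 4, 6] / [7] / [8]
Final shape: (4, 3, 1, 1).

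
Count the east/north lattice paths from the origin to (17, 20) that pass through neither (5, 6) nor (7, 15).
Number of paths = 11007673908

Inclusion–exclusion. Total paths: C(37, 17) = 15905368710. Through P₁: C(11, 5)·C(26, 12) = 4461857400. Through P₂: C(22, 7)·C(15, 10) = 512143632. Since P₁ is strictly southwest of P₂, a monotone path through both must visit P₁ then P₂; paths through both = C(11, 5)·C(11, 2)·C(15, 10) = 76306230. Avoid both = 15905368710 − 4461857400 − 512143632 + 76306230 = 11007673908.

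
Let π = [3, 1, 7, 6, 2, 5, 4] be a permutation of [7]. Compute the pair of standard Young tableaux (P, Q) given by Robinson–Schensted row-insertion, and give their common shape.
P = [1, 2, 4] / [3, 5] / [6] / [7];  Q = [1, 3, 6] / [2, 4] / [5] / [7];  common shape = (3, 2, 1, 1)

Row-insert the values π_1, π_2, … into P one at a time, bumping the leftmost entry strictly greater than the inserted value down to the next row. The recording tableau Q records, in position (i, j), the step at which that cell was added to P.
  Insert 3 (step 1): P = [3];  Q = [1]
  Insert 1 (step 2): P = [1] / [3];  Q = [1] / [2]
  Insert 7 (step 3): P = [1, 7] / [3];  Q = [1, 3] / [2]
  Insert 6 (step 4): P = [1, 6] / [3, 7];  Q = [1, 3] / [2, 4]
  Insert 2 (step 5): P = [1, 2] / [3, 6] / [7];  Q = [1, 3] / [2, 4] / [5]
  Insert 5 (step 6): P = [1, 2, 5] / [3, 6] / [7];  Q = [1, 3, 6] / [2, 4] / [5]
  Insert 4 (step 7): P = [1, 2, 4] / [3, 5] / [6] / [7];  Q = [1, 3, 6] / [2, 4] / [5] / [7]
Final shape: (3, 2, 1, 1).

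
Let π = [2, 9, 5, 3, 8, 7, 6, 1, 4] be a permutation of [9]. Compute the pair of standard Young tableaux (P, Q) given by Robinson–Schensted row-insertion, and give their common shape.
P = [1, 3, 4] / [2, 6] / [5, 7] / [8] / [9];  Q = [1, 2, 5] / [3, 6] / [4, 9] / [7] / [8];  common shape = (3, 2, 2, 1, 1)

Row-insert the values π_1, π_2, … into P one at a time, bumping the leftmost entry strictly greater than the inserted value down to the next row. The recording tableau Q records, in position (i, j), the step at which that cell was added to P.
  Insert 2 (step 1): P = [2];  Q = [1]
  Insert 9 (step 2): P = [2, 9];  Q = [1, 2]
  Insert 5 (step 3): P = [2, 5] / [9];  Q = [1, 2] / [3]
  Insert 3 (step 4): P = [2, 3] / [5] / [9];  Q = [1, 2] / [3] / [4]
  Insert 8 (step 5): P = [2, 3, 8] / [5] / [9];  Q = [1, 2, 5] / [3] / [4]
  Insert 7 (step 6): P = [2, 3, 7] / [5, 8] / [9];  Q = [1, 2, 5] / [3, 6] / [4]
  Insert 6 (step 7): P = [2, 3, 6] / [5, 7] / [8] / [9];  Q = [1, 2, 5] / [3, 6] / [4] / [7]
  Insert 1 (step 8): P = [1, 3, 6] / [2, 7] / [5] / [8] / [9];  Q = [1, 2, 5] / [3, 6] / [4] / [7] / [8]
  Insert 4 (step 9): P = [1, 3, 4] / [2, 6] / [5, 7] / [8] / [9];  Q = [1, 2, 5] / [3, 6] / [4, 9] / [7] / [8]
Final shape: (3, 2, 2, 1, 1).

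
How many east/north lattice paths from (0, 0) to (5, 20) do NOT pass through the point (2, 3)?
Number of paths = 41730

Total paths from (0, 0) to (5, 20): C(25, 5) = 53130. Paths through (2, 3): (paths (0, 0) → (2, 3)) × (paths (2, 3) → (5, 20)) = C(5, 2) · C(20, 3) = 10 · 1140 = 11400. Avoidance count = 53130 − 11400 = 41730.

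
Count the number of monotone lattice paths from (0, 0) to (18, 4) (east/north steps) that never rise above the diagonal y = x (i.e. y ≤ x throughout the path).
Number of paths = 5775

By the reflection principle (André's argument), the number of monotone paths to (18, 4) with n ≤ m that never go above y = x is C(22, 18) − C(22, 19) = 7315 − 1540 = 5775.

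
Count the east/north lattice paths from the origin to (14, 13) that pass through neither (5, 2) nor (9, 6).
Number of paths = 13731420

Inclusion–exclusion. Total paths: C(27, 14) = 20058300. Through P₁: C(7, 5)·C(20, 9) = 3527160. Through P₂: C(15, 9)·C(12, 5) = 3963960. Since P₁ is strictly southwest of P₂, a monotone path through both must visit P₁ then P₂; paths through both = C(7, 5)·C(8, 4)·C(12, 5) = 1164240. Avoid both = 20058300 − 3527160 − 3963960 + 1164240 = 13731420.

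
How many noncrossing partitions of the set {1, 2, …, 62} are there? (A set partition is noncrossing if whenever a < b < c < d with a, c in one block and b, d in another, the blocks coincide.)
C_62 = 24139737743045626825711458546273312

These noncrossing partitions are counted by the Catalan number C_n = (1/(n + 1)) · C(2n, n). For n = 62: C_62 = (1/63) · C(124, 62) = 1520803477811874490019821888415218656/63 = 24139737743045626825711458546273312.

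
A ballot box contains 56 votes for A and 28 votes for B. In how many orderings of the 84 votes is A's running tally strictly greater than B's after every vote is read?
Strict-lead orderings = 5096278545356362962504

Total orderings of the 84 votes with 56 for A: C(84, 56) = 15288835636069088887512. By the Bertrand ballot formula (Cycle Lemma / reflection principle), the number of orderings in which A is strictly ahead of B throughout is (p − q)/(p + q) · C(p + q, p) = (56 − 28)/(56 + 28) · 15288835636069088887512 = 5096278545356362962504.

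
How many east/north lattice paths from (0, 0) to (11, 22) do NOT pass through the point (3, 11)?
Number of paths = 166024872

Total paths from (0, 0) to (11, 22): C(33, 11) = 193536720. Paths through (3, 11): (paths (0, 0) → (3, 11)) × (paths (3, 11) → (11, 22)) = C(14, 3) · C(19, 8) = 364 · 75582 = 27511848. Avoidance count = 193536720 − 27511848 = 166024872.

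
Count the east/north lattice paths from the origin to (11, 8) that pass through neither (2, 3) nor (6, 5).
Number of paths = 38090

Inclusion–exclusion. Total paths: C(19, 11) = 75582. Through P₁: C(5, 2)·C(14, 9) = 20020. Through P₂: C(11, 6)·C(8, 5) = 25872. Since P₁ is strictly southwest of P₂, a monotone path through both must visit P₁ then P₂; paths through both = C(5, 2)·C(6, 4)·C(8, 5) = 8400. Avoid both = 75582 − 20020 − 25872 + 8400 = 38090.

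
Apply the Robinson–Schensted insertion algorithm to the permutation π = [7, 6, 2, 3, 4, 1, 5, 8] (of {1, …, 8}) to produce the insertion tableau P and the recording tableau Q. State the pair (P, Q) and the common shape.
P = [1, 3, 4, 5, 8] / [2] / [6] / [7];  Q = [1, 4, 5, 7, 8] / [2] / [3] / [6];  common shape = (5, 1, 1, 1)

Row-insert the values π_1, π_2, … into P one at a time, bumping the leftmost entry strictly greater than the inserted value down to the next row. The recording tableau Q records, in position (i, j), the step at which that cell was added to P.
  Insert 7 (step 1): P = [7];  Q = [1]
  Insert 6 (step 2): P = [6] / [7];  Q = [1] / [2]
  Insert 2 (step 3): P = [2] / [6] / [7];  Q = [1] / [2] / [3]
  Insert 3 (step 4): P = [2, 3] / [6] / [7];  Q = [1, 4] / [2] / [3]
  Insert 4 (step 5): P = [2, 3, 4] / [6] / [7];  Q = [1, 4, 5] / [2] / [3]
  Insert 1 (step 6): P = [1, 3, 4] / [2] / [6] / [7];  Q = [1, 4, 5] / [2] / [3] / [6]
  Insert 5 (step 7): P = [1, 3, 4, 5] / [2] / [6] / [7];  Q = [1, 4, 5, 7] / [2] / [3] / [6]
  Insert 8 (step 8): P = [1, 3, 4, 5, 8] / [2] / [6] / [7];  Q = [1, 4, 5, 7, 8] / [2] / [3] / [6]
Final shape: (5, 1, 1, 1).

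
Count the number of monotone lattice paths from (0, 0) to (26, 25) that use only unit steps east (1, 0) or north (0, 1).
Number of paths = 247959266474052

A monotone lattice path from (0, 0) to (26, 25) consists of 26 east steps and 25 north steps in some order, so it is determined by which 26 of the 51 steps are east. The count is C(51, 26) = 247959266474052.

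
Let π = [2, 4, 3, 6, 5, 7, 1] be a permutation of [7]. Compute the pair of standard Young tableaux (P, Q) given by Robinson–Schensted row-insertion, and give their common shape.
P = [1, 3, 5, 7] / [2, 6] / [4];  Q = [1, 2, 4, 6] / [3, 5] / [7];  common shape = (4, 2, 1)

Row-insert the values π_1, π_2, … into P one at a time, bumping the leftmost entry strictly greater than the inserted value down to the next row. The recording tableau Q records, in position (i, j), the step at which that cell was added to P.
  Insert 2 (step 1): P = [2];  Q = [1]
  Insert 4 (step 2): P = [2, 4];  Q = [1, 2]
  Insert 3 (step 3): P = [2, 3] / [4];  Q = [1, 2] / [3]
  Insert 6 (step 4): P = [2, 3, 6] / [4];  Q = [1, 2, 4] / [3]
  Insert 5 (step 5): P = [2, 3, 5] / [4, 6];  Q = [1, 2, 4] / [3, 5]
  Insert 7 (step 6): P = [2, 3, 5, 7] / [4, 6];  Q = [1, 2, 4, 6] / [3, 5]
  Insert 1 (step 7): P = [1, 3, 5, 7] / [2, 6] / [4];  Q = [1, 2, 4, 6] / [3, 5] / [7]
Final shape: (4, 2, 1).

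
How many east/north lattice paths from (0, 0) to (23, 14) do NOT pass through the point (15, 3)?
Number of paths = 6045411888

Total paths from (0, 0) to (23, 14): C(37, 23) = 6107086800. Paths through (15, 3): (paths (0, 0) → (15, 3)) × (paths (15, 3) → (23, 14)) = C(18, 15) · C(19, 8) = 816 · 75582 = 61674912. Avoidance count = 6107086800 − 61674912 = 6045411888.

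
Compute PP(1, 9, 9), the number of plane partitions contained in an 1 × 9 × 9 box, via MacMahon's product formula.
PP(1, 9, 9) = 48620

Evaluate the triple product over i = 1..1, j = 1..9, k = 1..9. The factors are (2/1) · (3/2) · (4/3) · (5/4) · (6/5) · (7/6) · (8/7) · (9/8) · … (81 factors total). The numerators and denominators telescope so the product is an integer; carrying out the multiplication exactly gives PP(1, 9, 9) = 48620.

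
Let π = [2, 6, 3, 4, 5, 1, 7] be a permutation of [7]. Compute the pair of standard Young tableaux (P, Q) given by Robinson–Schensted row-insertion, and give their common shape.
P = [1, 3, 4, 5, 7] / [2] / [6];  Q = [1, 2, 4, 5, 7] / [3] / [6];  common shape = (5, 1, 1)

Row-insert the values π_1, π_2, … into P one at a time, bumping the leftmost entry strictly greater than the inserted value down to the next row. The recording tableau Q records, in position (i, j), the step at which that cell was added to P.
  Insert 2 (step 1): P = [2];  Q = [1]
  Insert 6 (step 2): P = [2, 6];  Q = [1, 2]
  Insert 3 (step 3): P = [2, 3] / [6];  Q = [1, 2] / [3]
  Insert 4 (step 4): P = [2, 3, 4] / [6];  Q = [1, 2, 4] / [3]
  Insert 5 (step 5): P = [2, 3, 4, 5] / [6];  Q = [1, 2, 4, 5] / [3]
  Insert 1 (step 6): P = [1, 3, 4, 5] / [2] / [6];  Q = [1, 2, 4, 5] / [3] / [6]
  Insert 7 (step 7): P = [1, 3, 4, 5, 7] / [2] / [6];  Q = [1, 2, 4, 5, 7] / [3] / [6]
Final shape: (5, 1, 1).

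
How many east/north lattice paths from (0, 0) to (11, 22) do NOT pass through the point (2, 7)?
Number of paths = 146466576

Total paths from (0, 0) to (11, 22): C(33, 11) = 193536720. Paths through (2, 7): (paths (0, 0) → (2, 7)) × (paths (2, 7) → (11, 22)) = C(9, 2) · C(24, 9) = 36 · 1307504 = 47070144. Avoidance count = 193536720 − 47070144 = 146466576.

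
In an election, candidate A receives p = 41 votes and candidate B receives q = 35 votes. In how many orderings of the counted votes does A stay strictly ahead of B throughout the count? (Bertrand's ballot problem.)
Strict-lead orderings = 430627143717609011460

Total orderings of the 76 votes with 41 for A: C(76, 41) = 5454610487089714145160. By the Bertrand ballot formula (Cycle Lemma / reflection principle), the number of orderings in which A is strictly ahead of B throughout is (p − q)/(p + q) · C(p + q, p) = (41 − 35)/(41 + 35) · 5454610487089714145160 = 430627143717609011460.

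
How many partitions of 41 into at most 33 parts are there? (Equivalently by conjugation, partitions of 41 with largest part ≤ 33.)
p(41, parts ≤ 33) = 44538

Use the recurrence p(n, m) = p(n, m−1) + p(n−m, m): either the largest part is < m (count p(n, m−1)) or the largest part is exactly m (remove one copy of m, count p(n−m, m)). With p(0, ·) = 1 this gives p(41, parts ≤ 33) = 44538. (By conjugating Young diagrams, this also counts partitions of 41 into at most 33 parts.)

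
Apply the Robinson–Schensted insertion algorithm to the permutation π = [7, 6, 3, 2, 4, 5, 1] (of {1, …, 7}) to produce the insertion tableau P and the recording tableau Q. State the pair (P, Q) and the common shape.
P = [1, 4, 5] / [2] / [3] / [6] / [7];  Q = [1, 5, 6] / [2] / [3] / [4] / [7];  common shape = (3, 1, 1, 1, 1)

Row-insert the values π_1, π_2, … into P one at a time, bumping the leftmost entry strictly greater than the inserted value down to the next row. The recording tableau Q records, in position (i, j), the step at which that cell was added to P.
  Insert 7 (step 1): P = [7];  Q = [1]
  Insert 6 (step 2): P = [6] / [7];  Q = [1] / [2]
  Insert 3 (step 3): P = [3] / [6] / [7];  Q = [1] / [2] / [3]
  Insert 2 (step 4): P = [2] / [3] / [6] / [7];  Q = [1] / [2] / [3] / [4]
  Insert 4 (step 5): P = [2, 4] / [3] / [6] / [7];  Q = [1, 5] / [2] / [3] / [4]
  Insert 5 (step 6): P = [2, 4, 5] / [3] / [6] / [7];  Q = [1, 5, 6] / [2] / [3] / [4]
  Insert 1 (step 7): P = [1, 4, 5] / [2] / [3] / [6] / [7];  Q = [1, 5, 6] / [2] / [3] / [4] / [7]
Final shape: (3, 1, 1, 1, 1).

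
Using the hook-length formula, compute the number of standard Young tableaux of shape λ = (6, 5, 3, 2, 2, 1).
# SYT of shape (6, 5, 3, 2, 2, 1) = 58786000

Hook-length formula: f^λ = n! / Π hook(c), product over all cells c of the Young diagram. For λ = (6, 5, 3, 2, 2, 1), n = 19 boxes. Hook lengths by row (left-to-right, top-to-bottom): [11, 9, 6, 4, 3, 1]; [9, 7, 4, 2, 1]; [6, 4, 1]; [4, 2]; [3, 1]; [1]. Product of hooks = 2069286912. So f^λ = 19! / 2069286912 = 121645100408832000 / 2069286912 = 58786000.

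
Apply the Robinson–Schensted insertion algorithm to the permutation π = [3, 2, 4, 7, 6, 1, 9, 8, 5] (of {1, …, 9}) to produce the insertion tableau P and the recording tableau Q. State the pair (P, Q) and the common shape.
P = [1, 4, 5, 8] / [2, 6, 9] / [3, 7];  Q = [1, 3, 4, 7] / [2, 5, 8] / [6, 9];  common shape = (4, 3, 2)

Row-insert the values π_1, π_2, … into P one at a time, bumping the leftmost entry strictly greater than the inserted value down to the next row. The recording tableau Q records, in position (i, j), the step at which that cell was added to P.
  Insert 3 (step 1): P = [3];  Q = [1]
  Insert 2 (step 2): P = [2] / [3];  Q = [1] / [2]
  Insert 4 (step 3): P = [2, 4] / [3];  Q = [1, 3] / [2]
  Insert 7 (step 4): P = [2, 4, 7] / [3];  Q = [1, 3, 4] / [2]
  Insert 6 (step 5): P = [2, 4, 6] / [3, 7];  Q = [1, 3, 4] / [2, 5]
  Insert 1 (step 6): P = [1, 4, 6] / [2, 7] / [3];  Q = [1, 3, 4] / [2, 5] / [6]
  Insert 9 (step 7): P = [1, 4, 6, 9] / [2, 7] / [3];  Q = [1, 3, 4, 7] / [2, 5] / [6]
  Insert 8 (step 8): P = [1, 4, 6, 8] / [2, 7, 9] / [3];  Q = [1, 3, 4, 7] / [2, 5, 8] / [6]
  Insert 5 (step 9): P = [1, 4, 5, 8] / [2, 6, 9] / [3, 7];  Q = [1, 3, 4, 7] / [2, 5, 8] / [6, 9]
Final shape: (4, 3, 2).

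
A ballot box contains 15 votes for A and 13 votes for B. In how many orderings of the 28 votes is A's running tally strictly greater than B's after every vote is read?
Strict-lead orderings = 2674440

Total orderings of the 28 votes with 15 for A: C(28, 15) = 37442160. By the Bertrand ballot formula (Cycle Lemma / reflection principle), the number of orderings in which A is strictly ahead of B throughout is (p − q)/(p + q) · C(p + q, p) = (15 − 13)/(15 + 13) · 37442160 = 2674440.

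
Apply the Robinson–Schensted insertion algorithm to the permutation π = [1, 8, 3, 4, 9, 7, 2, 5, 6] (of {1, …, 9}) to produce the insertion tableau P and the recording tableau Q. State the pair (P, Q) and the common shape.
P = [1, 2, 4, 5, 6] / [3, 7] / [8, 9];  Q = [1, 2, 4, 5, 9] / [3, 6] / [7, 8];  common shape = (5, 2, 2)

Row-insert the values π_1, π_2, … into P one at a time, bumping the leftmost entry strictly greater than the inserted value down to the next row. The recording tableau Q records, in position (i, j), the step at which that cell was added to P.
  Insert 1 (step 1): P = [1];  Q = [1]
  Insert 8 (step 2): P = [1, 8];  Q = [1, 2]
  Insert 3 (step 3): P = [1, 3] / [8];  Q = [1, 2] / [3]
  Insert 4 (step 4): P = [1, 3, 4] / [8];  Q = [1, 2, 4] / [3]
  Insert 9 (step 5): P = [1, 3, 4, 9] / [8];  Q = [1, 2, 4, 5] / [3]
  Insert 7 (step 6): P = [1, 3, 4, 7] / [8, 9];  Q = [1, 2, 4, 5] / [3, 6]
  Insert 2 (step 7): P = [1, 2, 4, 7] / [3, 9] / [8];  Q = [1, 2, 4, 5] / [3, 6] / [7]
  Insert 5 (step 8): P = [1, 2, 4, 5] / [3, 7] / [8, 9];  Q = [1, 2, 4, 5] / [3, 6] / [7, 8]
  Insert 6 (step 9): P = [1, 2, 4, 5, 6] / [3, 7] / [8, 9];  Q = [1, 2, 4, 5, 9] / [3, 6] / [7, 8]
Final shape: (5, 2, 2).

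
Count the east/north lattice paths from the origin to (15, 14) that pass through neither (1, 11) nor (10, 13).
Number of paths = 70690164

Inclusion–exclusion. Total paths: C(29, 15) = 77558760. Through P₁: C(12, 1)·C(17, 14) = 8160. Through P₂: C(23, 10)·C(6, 5) = 6864396. Since P₁ is strictly southwest of P₂, a monotone path through both must visit P₁ then P₂; paths through both = C(12, 1)·C(11, 9)·C(6, 5) = 3960. Avoid both = 77558760 − 8160 − 6864396 + 3960 = 70690164.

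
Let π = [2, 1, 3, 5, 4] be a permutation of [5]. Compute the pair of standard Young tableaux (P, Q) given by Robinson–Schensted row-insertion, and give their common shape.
P = [1, 3, 4] / [2, 5];  Q = [1, 3, 4] / [2, 5];  common shape = (3, 2)

Row-insert the values π_1, π_2, … into P one at a time, bumping the leftmost entry strictly greater than the inserted value down to the next row. The recording tableau Q records, in position (i, j), the step at which that cell was added to P.
  Insert 2 (step 1): P = [2];  Q = [1]
  Insert 1 (step 2): P = [1] / [2];  Q = [1] / [2]
  Insert 3 (step 3): P = [1, 3] / [2];  Q = [1, 3] / [2]
  Insert 5 (step 4): P = [1, 3, 5] / [2];  Q = [1, 3, 4] / [2]
  Insert 4 (step 5): P = [1, 3, 4] / [2, 5];  Q = [1, 3, 4] / [2, 5]
Final shape: (3, 2).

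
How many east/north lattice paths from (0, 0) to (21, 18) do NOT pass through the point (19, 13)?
Number of paths = 55064298390

Total paths from (0, 0) to (21, 18): C(39, 21) = 62359143990. Paths through (19, 13): (paths (0, 0) → (19, 13)) × (paths (19, 13) → (21, 18)) = C(32, 19) · C(7, 2) = 347373600 · 21 = 7294845600. Avoidance count = 62359143990 − 7294845600 = 55064298390.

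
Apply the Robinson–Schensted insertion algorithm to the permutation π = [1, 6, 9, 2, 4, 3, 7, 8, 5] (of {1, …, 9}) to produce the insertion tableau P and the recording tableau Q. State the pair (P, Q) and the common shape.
P = [1, 2, 3, 5, 8] / [4, 7] / [6, 9];  Q = [1, 2, 3, 7, 8] / [4, 5] / [6, 9];  common shape = (5, 2, 2)

Row-insert the values π_1, π_2, … into P one at a time, bumping the leftmost entry strictly greater than the inserted value down to the next row. The recording tableau Q records, in position (i, j), the step at which that cell was added to P.
  Insert 1 (step 1): P = [1];  Q = [1]
  Insert 6 (step 2): P = [1, 6];  Q = [1, 2]
  Insert 9 (step 3): P = [1, 6, 9];  Q = [1, 2, 3]
  Insert 2 (step 4): P = [1, 2, 9] / [6];  Q = [1, 2, 3] / [4]
  Insert 4 (step 5): P = [1, 2, 4] / [6, 9];  Q = [1, 2, 3] / [4, 5]
  Insert 3 (step 6): P = [1, 2, 3] / [4, 9] / [6];  Q = [1, 2, 3] / [4, 5] / [6]
  Insert 7 (step 7): P = [1, 2, 3, 7] / [4, 9] / [6];  Q = [1, 2, 3, 7] / [4, 5] / [6]
  Insert 8 (step 8): P = [1, 2, 3, 7, 8] / [4, 9] / [6];  Q = [1, 2, 3, 7, 8] / [4, 5] / [6]
  Insert 5 (step 9): P = [1, 2, 3, 5, 8] / [4, 7] / [6, 9];  Q = [1, 2, 3, 7, 8] / [4, 5] / [6, 9]
Final shape: (5, 2, 2).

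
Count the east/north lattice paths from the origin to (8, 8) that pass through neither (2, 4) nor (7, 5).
Number of paths = 6912

Inclusion–exclusion. Total paths: C(16, 8) = 12870. Through P₁: C(6, 2)·C(10, 6) = 3150. Through P₂: C(12, 7)·C(4, 1) = 3168. Since P₁ is strictly southwest of P₂, a monotone path through both must visit P₁ then P₂; paths through both = C(6, 2)·C(6, 5)·C(4, 1) = 360. Avoid both = 12870 − 3150 − 3168 + 360 = 6912.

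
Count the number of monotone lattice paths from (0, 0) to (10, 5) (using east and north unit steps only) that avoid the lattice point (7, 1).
Number of paths = 2723

Total paths from (0, 0) to (10, 5): C(15, 10) = 3003. Paths through (7, 1): (paths (0, 0) → (7, 1)) × (paths (7, 1) → (10, 5)) = C(8, 7) · C(7, 3) = 8 · 35 = 280. Avoidance count = 3003 − 280 = 2723.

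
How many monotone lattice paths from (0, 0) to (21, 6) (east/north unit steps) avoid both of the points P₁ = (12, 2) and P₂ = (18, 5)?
Number of paths = 126925

Inclusion–exclusion. Total paths: C(27, 21) = 296010. Through P₁: C(14, 12)·C(13, 9) = 65065. Through P₂: C(23, 18)·C(4, 3) = 134596. Since P₁ is strictly southwest of P₂, a monotone path through both must visit P₁ then P₂; paths through both = C(14, 12)·C(9, 6)·C(4, 3) = 30576. Avoid both = 296010 − 65065 − 134596 + 30576 = 126925.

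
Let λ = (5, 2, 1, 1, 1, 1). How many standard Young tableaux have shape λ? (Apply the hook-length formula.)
# SYT of shape (5, 2, 1, 1, 1, 1) = 924

Hook-length formula: f^λ = n! / Π hook(c), product over all cells c of the Young diagram. For λ = (5, 2, 1, 1, 1, 1), n = 11 boxes. Hook lengths by row (left-to-right, top-to-bottom): [10, 5, 3, 2, 1]; [6, 1]; [4]; [3]; [2]; [1]. Product of hooks = 43200. So f^λ = 11! / 43200 = 39916800 / 43200 = 924.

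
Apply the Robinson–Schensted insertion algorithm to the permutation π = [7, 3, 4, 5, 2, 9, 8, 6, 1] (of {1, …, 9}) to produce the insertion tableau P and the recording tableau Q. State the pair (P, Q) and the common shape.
P = [1, 4, 5, 6] / [2, 8] / [3, 9] / [7];  Q = [1, 3, 4, 6] / [2, 7] / [5, 8] / [9];  common shape = (4, 2, 2, 1)

Row-insert the values π_1, π_2, … into P one at a time, bumping the leftmost entry strictly greater than the inserted value down to the next row. The recording tableau Q records, in position (i, j), the step at which that cell was added to P.
  Insert 7 (step 1): P = [7];  Q = [1]
  Insert 3 (step 2): P = [3] / [7];  Q = [1] / [2]
  Insert 4 (step 3): P = [3, 4] / [7];  Q = [1, 3] / [2]
  Insert 5 (step 4): P = [3, 4, 5] / [7];  Q = [1, 3, 4] / [2]
  Insert 2 (step 5): P = [2, 4, 5] / [3] / [7];  Q = [1, 3, 4] / [2] / [5]
  Insert 9 (step 6): P = [2, 4, 5, 9] / [3] / [7];  Q = [1, 3, 4, 6] / [2] / [5]
  Insert 8 (step 7): P = [2, 4, 5, 8] / [3, 9] / [7];  Q = [1, 3, 4, 6] / [2, 7] / [5]
  Insert 6 (step 8): P = [2, 4, 5, 6] / [3, 8] / [7, 9];  Q = [1, 3, 4, 6] / [2, 7] / [5, 8]
  Insert 1 (step 9): P = [1, 4, 5, 6] / [2, 8] / [3, 9] / [7];  Q = [1, 3, 4, 6] / [2, 7] / [5, 8] / [9]
Final shape: (4, 2, 2, 1).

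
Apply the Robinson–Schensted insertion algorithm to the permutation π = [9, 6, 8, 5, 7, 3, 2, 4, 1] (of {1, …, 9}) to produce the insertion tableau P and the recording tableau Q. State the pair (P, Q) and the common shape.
P = [1, 4] / [2, 7] / [3, 8] / [5] / [6] / [9];  Q = [1, 3] / [2, 5] / [4, 8] / [6] / [7] / [9];  common shape = (2, 2, 2, 1, 1, 1)

Row-insert the values π_1, π_2, … into P one at a time, bumping the leftmost entry strictly greater than the inserted value down to the next row. The recording tableau Q records, in position (i, j), the step at which that cell was added to P.
  Insert 9 (step 1): P = [9];  Q = [1]
  Insert 6 (step 2): P = [6] / [9];  Q = [1] / [2]
  Insert 8 (step 3): P = [6, 8] / [9];  Q = [1, 3] / [2]
  Insert 5 (step 4): P = [5, 8] / [6] / [9];  Q = [1, 3] / [2] / [4]
  Insert 7 (step 5): P = [5, 7] / [6, 8] / [9];  Q = [1, 3] / [2, 5] / [4]
  Insert 3 (step 6): P = [3, 7] / [5, 8] / [6] / [9];  Q = [1, 3] / [2, 5] / [4] / [6]
  Insert 2 (step 7): P = [2, 7] / [3, 8] / [5] / [6] / [9];  Q = [1, 3] / [2, 5] / [4] / [6] / [7]
  Insert 4 (step 8): P = [2, 4] / [3, 7] / [5, 8] / [6] / [9];  Q = [1, 3] / [2, 5] / [4, 8] / [6] / [7]
  Insert 1 (step 9): P = [1, 4] / [2, 7] / [3, 8] / [5] / [6] / [9];  Q = [1, 3] / [2, 5] / [4, 8] / [6] / [7] / [9]
Final shape: (2, 2, 2, 1, 1, 1).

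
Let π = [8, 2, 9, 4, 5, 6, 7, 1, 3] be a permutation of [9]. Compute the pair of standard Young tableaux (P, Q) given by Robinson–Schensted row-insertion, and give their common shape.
P = [1, 3, 5, 6, 7] / [2, 4] / [8, 9];  Q = [1, 3, 5, 6, 7] / [2, 4] / [8, 9];  common shape = (5, 2, 2)

Row-insert the values π_1, π_2, … into P one at a time, bumping the leftmost entry strictly greater than the inserted value down to the next row. The recording tableau Q records, in position (i, j), the step at which that cell was added to P.
  Insert 8 (step 1): P = [8];  Q = [1]
  Insert 2 (step 2): P = [2] / [8];  Q = [1] / [2]
  Insert 9 (step 3): P = [2, 9] / [8];  Q = [1, 3] / [2]
  Insert 4 (step 4): P = [2, 4] / [8, 9];  Q = [1, 3] / [2, 4]
  Insert 5 (step 5): P = [2, 4, 5] / [8, 9];  Q = [1, 3, 5] / [2, 4]
  Insert 6 (step 6): P = [2, 4, 5, 6] / [8, 9];  Q = [1, 3, 5, 6] / [2, 4]
  Insert 7 (step 7): P = [2, 4, 5, 6, 7] / [8, 9];  Q = [1, 3, 5, 6, 7] / [2, 4]
  Insert 1 (step 8): P = [1, 4, 5, 6, 7] / [2, 9] / [8];  Q = [1, 3, 5, 6, 7] / [2, 4] / [8]
  Insert 3 (step 9): P = [1, 3, 5, 6, 7] / [2, 4] / [8, 9];  Q = [1, 3, 5, 6, 7] / [2, 4] / [8, 9]
Final shape: (5, 2, 2).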